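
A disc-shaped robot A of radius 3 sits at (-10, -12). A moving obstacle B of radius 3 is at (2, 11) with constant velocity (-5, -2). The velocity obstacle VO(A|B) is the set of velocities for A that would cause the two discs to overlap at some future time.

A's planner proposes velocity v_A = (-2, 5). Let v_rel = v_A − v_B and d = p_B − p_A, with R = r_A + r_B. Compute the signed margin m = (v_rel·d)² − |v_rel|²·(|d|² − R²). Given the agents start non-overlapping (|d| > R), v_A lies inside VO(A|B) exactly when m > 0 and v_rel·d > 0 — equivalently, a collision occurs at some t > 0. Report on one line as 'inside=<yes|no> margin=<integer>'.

d = (12, 23),  |d|² = 673;  R = 3+3 = 6,  c = 673−6² = 637
v_rel = (3, 7),  |v_rel|² = 58;  v_rel·d = (3)·(12) + (7)·(23) = 197
58·t² − 394·t + 637 = 0  ⇒  m = 197² − 58·637 = 1863
m = 1863 > 0,  v_rel·d = 197 > 0  ⇒  inside

inside=yes margin=1863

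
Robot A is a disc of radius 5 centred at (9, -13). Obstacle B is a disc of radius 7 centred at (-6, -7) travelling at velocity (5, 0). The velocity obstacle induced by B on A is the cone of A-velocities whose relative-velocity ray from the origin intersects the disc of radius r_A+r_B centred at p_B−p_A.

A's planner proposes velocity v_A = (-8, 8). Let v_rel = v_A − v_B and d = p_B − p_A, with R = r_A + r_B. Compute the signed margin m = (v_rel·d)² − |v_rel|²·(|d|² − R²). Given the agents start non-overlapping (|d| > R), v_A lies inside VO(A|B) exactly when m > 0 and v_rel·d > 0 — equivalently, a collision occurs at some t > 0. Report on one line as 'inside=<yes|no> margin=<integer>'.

d = (-15, 6),  |d|² = 261;  R = 5+7 = 12,  c = 261−12² = 117
v_rel = (-13, 8),  |v_rel|² = 233;  v_rel·d = (-13)·(-15) + (8)·(6) = 243
233·t² − 486·t + 117 = 0  ⇒  m = 243² − 233·117 = 31788
m = 31788 > 0,  v_rel·d = 243 > 0  ⇒  inside

inside=yes margin=31788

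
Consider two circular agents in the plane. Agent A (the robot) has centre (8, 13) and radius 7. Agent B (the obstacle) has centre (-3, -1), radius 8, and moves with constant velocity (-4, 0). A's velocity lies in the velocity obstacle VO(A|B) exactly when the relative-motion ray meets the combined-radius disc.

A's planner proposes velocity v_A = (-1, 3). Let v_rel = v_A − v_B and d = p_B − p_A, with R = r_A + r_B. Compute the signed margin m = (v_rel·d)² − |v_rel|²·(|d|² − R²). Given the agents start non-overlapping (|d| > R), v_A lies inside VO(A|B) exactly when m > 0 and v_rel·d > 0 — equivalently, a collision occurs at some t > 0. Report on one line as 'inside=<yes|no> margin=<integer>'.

d = (-11, -14),  |d|² = 317;  R = 7+8 = 15,  c = 317−15² = 92
v_rel = (3, 3),  |v_rel|² = 18;  v_rel·d = (3)·(-11) + (3)·(-14) = -75
18·t² + 150·t + 92 = 0  ⇒  m = (-75)² − 18·92 = 3969
m = 3969 > 0,  v_rel·d = -75 < 0  ⇒  outside

inside=no margin=3969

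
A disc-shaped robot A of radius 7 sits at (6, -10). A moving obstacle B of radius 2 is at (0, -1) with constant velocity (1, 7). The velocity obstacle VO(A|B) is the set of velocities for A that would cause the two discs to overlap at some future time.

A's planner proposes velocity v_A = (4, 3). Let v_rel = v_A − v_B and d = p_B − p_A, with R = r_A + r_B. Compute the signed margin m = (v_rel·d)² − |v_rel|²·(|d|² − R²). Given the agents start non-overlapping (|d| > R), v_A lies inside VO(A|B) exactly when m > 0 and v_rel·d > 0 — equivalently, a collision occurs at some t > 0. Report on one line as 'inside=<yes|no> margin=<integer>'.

d = (-6, 9),  |d|² = 117;  R = 7+2 = 9,  c = 117−9² = 36
v_rel = (3, -4),  |v_rel|² = 25;  v_rel·d = (3)·(-6) + (-4)·(9) = -54
25·t² + 108·t + 36 = 0  ⇒  m = (-54)² − 25·36 = 2016
m = 2016 > 0,  v_rel·d = -54 < 0  ⇒  outside

inside=no margin=2016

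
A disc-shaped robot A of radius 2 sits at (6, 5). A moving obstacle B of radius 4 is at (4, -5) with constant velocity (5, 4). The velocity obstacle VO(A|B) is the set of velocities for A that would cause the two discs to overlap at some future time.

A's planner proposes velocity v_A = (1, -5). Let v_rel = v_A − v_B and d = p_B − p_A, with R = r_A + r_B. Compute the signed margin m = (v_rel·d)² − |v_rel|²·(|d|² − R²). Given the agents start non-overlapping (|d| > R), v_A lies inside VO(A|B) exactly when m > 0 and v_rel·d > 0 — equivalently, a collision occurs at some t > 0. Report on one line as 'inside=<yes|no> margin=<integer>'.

d = (-2, -10),  |d|² = 104;  R = 2+4 = 6,  c = 104−6² = 68
v_rel = (-4, -9),  |v_rel|² = 97;  v_rel·d = (-4)·(-2) + (-9)·(-10) = 98
97·t² − 196·t + 68 = 0  ⇒  m = 98² − 97·68 = 3008
m = 3008 > 0,  v_rel·d = 98 > 0  ⇒  inside

inside=yes margin=3008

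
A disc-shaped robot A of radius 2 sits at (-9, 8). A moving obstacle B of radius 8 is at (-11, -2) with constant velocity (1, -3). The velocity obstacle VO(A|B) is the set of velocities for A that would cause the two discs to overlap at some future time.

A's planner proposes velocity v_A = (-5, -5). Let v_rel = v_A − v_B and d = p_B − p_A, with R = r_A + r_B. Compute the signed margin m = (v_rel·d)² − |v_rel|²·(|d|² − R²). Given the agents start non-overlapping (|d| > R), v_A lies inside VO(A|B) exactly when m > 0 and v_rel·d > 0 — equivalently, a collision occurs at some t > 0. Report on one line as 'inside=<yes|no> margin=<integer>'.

d = (-2, -10),  |d|² = 104;  R = 2+8 = 10,  c = 104−10² = 4
v_rel = (-6, -2),  |v_rel|² = 40;  v_rel·d = (-6)·(-2) + (-2)·(-10) = 32
40·t² − 64·t + 4 = 0  ⇒  m = 32² − 40·4 = 864
m = 864 > 0,  v_rel·d = 32 > 0  ⇒  inside

inside=yes margin=864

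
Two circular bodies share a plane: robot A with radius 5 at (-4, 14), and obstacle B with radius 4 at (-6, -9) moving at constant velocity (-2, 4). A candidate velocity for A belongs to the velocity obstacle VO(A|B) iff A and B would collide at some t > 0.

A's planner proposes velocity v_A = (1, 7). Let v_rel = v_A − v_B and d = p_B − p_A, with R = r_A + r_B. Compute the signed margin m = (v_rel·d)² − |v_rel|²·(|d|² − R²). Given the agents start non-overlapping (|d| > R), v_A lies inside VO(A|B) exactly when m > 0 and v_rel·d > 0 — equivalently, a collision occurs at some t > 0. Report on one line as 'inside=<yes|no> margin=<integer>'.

d = (-2, -23),  |d|² = 533;  R = 5+4 = 9,  c = 533−9² = 452
v_rel = (3, 3),  |v_rel|² = 18;  v_rel·d = (3)·(-2) + (3)·(-23) = -75
18·t² + 150·t + 452 = 0  ⇒  m = (-75)² − 18·452 = -2511
m = -2511 < 0,  v_rel·d = -75 < 0  ⇒  outside

inside=no margin=-2511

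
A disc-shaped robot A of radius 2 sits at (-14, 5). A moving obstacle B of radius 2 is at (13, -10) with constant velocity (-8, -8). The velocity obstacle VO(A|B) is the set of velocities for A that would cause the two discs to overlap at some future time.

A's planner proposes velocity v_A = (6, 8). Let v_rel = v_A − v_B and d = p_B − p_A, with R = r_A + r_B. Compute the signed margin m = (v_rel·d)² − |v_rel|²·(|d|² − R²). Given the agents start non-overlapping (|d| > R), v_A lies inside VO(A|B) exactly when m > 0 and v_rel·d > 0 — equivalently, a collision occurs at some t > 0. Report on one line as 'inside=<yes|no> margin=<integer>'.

d = (27, -15),  |d|² = 954;  R = 2+2 = 4,  c = 954−4² = 938
v_rel = (14, 16),  |v_rel|² = 452;  v_rel·d = (14)·(27) + (16)·(-15) = 138
452·t² − 276·t + 938 = 0  ⇒  m = 138² − 452·938 = -404932
m = -404932 < 0,  v_rel·d = 138 > 0  ⇒  outside

inside=no margin=-404932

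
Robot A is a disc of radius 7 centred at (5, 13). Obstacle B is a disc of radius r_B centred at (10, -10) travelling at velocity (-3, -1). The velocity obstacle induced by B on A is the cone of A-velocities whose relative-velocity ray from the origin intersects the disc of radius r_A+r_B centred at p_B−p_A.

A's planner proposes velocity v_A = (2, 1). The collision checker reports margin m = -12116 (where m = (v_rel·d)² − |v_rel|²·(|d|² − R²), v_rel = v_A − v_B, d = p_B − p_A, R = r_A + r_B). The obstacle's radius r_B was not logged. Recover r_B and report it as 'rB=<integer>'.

m = -12116
d = (5, -23);  v_rel = (5, 2),  |v_rel|² = 29
v_rel×d = (5)·(-23) − (2)·(5) = -125
since m = R²·29 − (-125)²:  R² = (15625 + -12116) / 29 = 121
R = √121 = 11  ⇒  r_B = 11 − 7 = 4

rB=4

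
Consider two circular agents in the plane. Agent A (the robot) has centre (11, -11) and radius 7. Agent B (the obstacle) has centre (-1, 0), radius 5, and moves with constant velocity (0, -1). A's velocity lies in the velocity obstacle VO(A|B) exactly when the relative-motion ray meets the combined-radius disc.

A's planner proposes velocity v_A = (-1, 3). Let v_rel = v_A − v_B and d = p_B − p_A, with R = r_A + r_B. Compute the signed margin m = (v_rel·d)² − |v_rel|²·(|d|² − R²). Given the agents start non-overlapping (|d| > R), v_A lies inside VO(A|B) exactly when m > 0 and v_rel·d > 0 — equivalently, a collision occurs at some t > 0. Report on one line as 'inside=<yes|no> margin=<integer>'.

d = (-12, 11),  |d|² = 265;  R = 7+5 = 12,  c = 265−12² = 121
v_rel = (-1, 4),  |v_rel|² = 17;  v_rel·d = (-1)·(-12) + (4)·(11) = 56
17·t² − 112·t + 121 = 0  ⇒  m = 56² − 17·121 = 1079
m = 1079 > 0,  v_rel·d = 56 > 0  ⇒  inside

inside=yes margin=1079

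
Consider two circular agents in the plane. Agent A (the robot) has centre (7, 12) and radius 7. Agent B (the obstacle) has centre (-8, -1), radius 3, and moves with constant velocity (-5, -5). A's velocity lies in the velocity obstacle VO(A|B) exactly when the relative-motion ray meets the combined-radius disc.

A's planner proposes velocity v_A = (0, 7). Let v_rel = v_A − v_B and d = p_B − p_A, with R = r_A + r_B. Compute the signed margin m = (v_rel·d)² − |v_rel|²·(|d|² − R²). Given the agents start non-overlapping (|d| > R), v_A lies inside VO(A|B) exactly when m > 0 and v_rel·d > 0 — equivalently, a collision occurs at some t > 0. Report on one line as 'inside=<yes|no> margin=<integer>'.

d = (-15, -13),  |d|² = 394;  R = 7+3 = 10,  c = 394−10² = 294
v_rel = (5, 12),  |v_rel|² = 169;  v_rel·d = (5)·(-15) + (12)·(-13) = -231
169·t² + 462·t + 294 = 0  ⇒  m = (-231)² − 169·294 = 3675
m = 3675 > 0,  v_rel·d = -231 < 0  ⇒  outside

inside=no margin=3675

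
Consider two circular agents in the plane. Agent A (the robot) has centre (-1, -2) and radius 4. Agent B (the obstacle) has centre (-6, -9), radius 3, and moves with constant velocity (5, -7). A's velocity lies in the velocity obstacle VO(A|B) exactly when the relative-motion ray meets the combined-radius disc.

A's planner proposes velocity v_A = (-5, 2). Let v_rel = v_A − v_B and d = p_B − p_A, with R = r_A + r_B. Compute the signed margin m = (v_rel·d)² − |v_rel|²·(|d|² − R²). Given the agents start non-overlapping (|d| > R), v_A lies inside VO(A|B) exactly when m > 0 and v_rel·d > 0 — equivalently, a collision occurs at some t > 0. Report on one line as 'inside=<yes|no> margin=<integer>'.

d = (-5, -7),  |d|² = 74;  R = 4+3 = 7,  c = 74−7² = 25
v_rel = (-10, 9),  |v_rel|² = 181;  v_rel·d = (-10)·(-5) + (9)·(-7) = -13
181·t² + 26·t + 25 = 0  ⇒  m = (-13)² − 181·25 = -4356
m = -4356 < 0,  v_rel·d = -13 < 0  ⇒  outside

inside=no margin=-4356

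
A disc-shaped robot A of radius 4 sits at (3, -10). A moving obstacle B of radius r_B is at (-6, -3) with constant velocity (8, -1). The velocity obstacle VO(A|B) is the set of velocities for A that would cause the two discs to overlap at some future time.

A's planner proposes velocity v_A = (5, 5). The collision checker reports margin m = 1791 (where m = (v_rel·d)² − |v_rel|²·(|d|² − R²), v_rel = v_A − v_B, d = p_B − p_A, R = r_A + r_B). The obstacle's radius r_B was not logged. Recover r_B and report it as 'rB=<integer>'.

m = 1791
d = (-9, 7);  v_rel = (-3, 6),  |v_rel|² = 45
v_rel×d = (-3)·(7) − (6)·(-9) = 33
since m = R²·45 − 33²:  R² = (1089 + 1791) / 45 = 64
R = √64 = 8  ⇒  r_B = 8 − 4 = 4

rB=4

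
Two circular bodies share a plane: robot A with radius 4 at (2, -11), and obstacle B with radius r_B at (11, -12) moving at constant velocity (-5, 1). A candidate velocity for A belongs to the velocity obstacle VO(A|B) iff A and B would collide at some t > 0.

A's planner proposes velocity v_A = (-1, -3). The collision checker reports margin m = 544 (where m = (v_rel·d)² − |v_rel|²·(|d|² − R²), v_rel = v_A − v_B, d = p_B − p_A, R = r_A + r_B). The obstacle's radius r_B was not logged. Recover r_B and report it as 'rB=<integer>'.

m = 544
d = (9, -1);  v_rel = (4, -4),  |v_rel|² = 32
v_rel×d = (4)·(-1) − (-4)·(9) = 32
since m = R²·32 − 32²:  R² = (1024 + 544) / 32 = 49
R = √49 = 7  ⇒  r_B = 7 − 4 = 3

rB=3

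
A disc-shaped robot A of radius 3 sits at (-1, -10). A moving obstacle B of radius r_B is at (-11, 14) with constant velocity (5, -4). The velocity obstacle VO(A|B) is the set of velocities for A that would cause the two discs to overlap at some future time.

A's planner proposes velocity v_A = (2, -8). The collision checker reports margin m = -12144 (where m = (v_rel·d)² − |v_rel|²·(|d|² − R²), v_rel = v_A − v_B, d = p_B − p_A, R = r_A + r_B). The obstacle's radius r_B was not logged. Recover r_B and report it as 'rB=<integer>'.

m = -12144
d = (-10, 24);  v_rel = (-3, -4),  |v_rel|² = 25
v_rel×d = (-3)·(24) − (-4)·(-10) = -112
since m = R²·25 − (-112)²:  R² = (12544 + -12144) / 25 = 16
R = √16 = 4  ⇒  r_B = 4 − 3 = 1

rB=1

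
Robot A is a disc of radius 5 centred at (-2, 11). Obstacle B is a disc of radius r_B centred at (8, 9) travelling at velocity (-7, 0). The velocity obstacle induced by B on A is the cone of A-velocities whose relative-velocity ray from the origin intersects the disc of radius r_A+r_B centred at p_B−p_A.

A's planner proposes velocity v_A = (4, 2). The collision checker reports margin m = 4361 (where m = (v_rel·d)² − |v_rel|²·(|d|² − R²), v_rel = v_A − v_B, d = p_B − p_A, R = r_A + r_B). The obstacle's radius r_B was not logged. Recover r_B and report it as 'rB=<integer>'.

m = 4361
d = (10, -2);  v_rel = (11, 2),  |v_rel|² = 125
v_rel×d = (11)·(-2) − (2)·(10) = -42
since m = R²·125 − (-42)²:  R² = (1764 + 4361) / 125 = 49
R = √49 = 7  ⇒  r_B = 7 − 5 = 2

rB=2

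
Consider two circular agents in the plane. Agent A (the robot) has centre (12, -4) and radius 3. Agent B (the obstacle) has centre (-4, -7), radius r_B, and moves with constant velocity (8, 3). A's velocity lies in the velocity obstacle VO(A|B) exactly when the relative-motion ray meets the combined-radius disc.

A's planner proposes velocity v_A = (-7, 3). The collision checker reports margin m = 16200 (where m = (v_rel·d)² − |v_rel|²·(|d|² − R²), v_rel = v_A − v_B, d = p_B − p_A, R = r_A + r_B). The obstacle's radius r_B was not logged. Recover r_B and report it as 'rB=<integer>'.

m = 16200
d = (-16, -3);  v_rel = (-15, 0),  |v_rel|² = 225
v_rel×d = (-15)·(-3) − (0)·(-16) = 45
since m = R²·225 − 45²:  R² = (2025 + 16200) / 225 = 81
R = √81 = 9  ⇒  r_B = 9 − 3 = 6

rB=6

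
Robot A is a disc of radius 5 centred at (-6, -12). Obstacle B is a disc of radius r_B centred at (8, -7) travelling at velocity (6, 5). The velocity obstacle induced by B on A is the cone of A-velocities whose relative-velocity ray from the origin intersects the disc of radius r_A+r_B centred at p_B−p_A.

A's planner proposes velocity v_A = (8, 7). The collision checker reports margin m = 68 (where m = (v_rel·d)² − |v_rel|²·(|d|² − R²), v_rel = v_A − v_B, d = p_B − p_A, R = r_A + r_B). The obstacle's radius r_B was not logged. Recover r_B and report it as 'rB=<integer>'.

m = 68
d = (14, 5);  v_rel = (2, 2),  |v_rel|² = 8
v_rel×d = (2)·(5) − (2)·(14) = -18
since m = R²·8 − (-18)²:  R² = (324 + 68) / 8 = 49
R = √49 = 7  ⇒  r_B = 7 − 5 = 2

rB=2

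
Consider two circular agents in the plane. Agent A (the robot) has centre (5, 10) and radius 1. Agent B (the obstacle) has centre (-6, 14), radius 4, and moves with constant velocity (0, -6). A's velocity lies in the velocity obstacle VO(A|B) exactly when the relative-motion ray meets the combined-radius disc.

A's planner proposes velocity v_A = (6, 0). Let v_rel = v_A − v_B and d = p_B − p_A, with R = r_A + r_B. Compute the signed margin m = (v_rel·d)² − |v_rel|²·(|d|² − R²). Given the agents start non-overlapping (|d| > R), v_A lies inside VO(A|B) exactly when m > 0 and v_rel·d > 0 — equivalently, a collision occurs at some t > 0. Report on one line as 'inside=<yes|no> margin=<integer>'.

d = (-11, 4),  |d|² = 137;  R = 1+4 = 5,  c = 137−5² = 112
v_rel = (6, 6),  |v_rel|² = 72;  v_rel·d = (6)·(-11) + (6)·(4) = -42
72·t² + 84·t + 112 = 0  ⇒  m = (-42)² − 72·112 = -6300
m = -6300 < 0,  v_rel·d = -42 < 0  ⇒  outside

inside=no margin=-6300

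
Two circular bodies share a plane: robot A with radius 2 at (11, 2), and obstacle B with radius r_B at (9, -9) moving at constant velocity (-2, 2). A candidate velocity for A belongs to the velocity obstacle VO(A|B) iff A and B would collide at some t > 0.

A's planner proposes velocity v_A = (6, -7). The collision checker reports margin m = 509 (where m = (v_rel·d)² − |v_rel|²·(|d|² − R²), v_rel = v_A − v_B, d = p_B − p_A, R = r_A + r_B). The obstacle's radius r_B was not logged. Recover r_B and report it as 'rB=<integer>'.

m = 509
d = (-2, -11);  v_rel = (8, -9),  |v_rel|² = 145
v_rel×d = (8)·(-11) − (-9)·(-2) = -106
since m = R²·145 − (-106)²:  R² = (11236 + 509) / 145 = 81
R = √81 = 9  ⇒  r_B = 9 − 2 = 7

rB=7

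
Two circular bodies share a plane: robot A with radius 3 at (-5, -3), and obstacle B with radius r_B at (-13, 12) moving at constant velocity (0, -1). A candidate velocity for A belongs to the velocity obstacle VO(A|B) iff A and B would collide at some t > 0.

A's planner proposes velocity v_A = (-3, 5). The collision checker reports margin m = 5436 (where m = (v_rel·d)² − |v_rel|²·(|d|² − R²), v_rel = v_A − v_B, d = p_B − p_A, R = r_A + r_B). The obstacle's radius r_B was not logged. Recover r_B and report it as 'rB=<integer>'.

m = 5436
d = (-8, 15);  v_rel = (-3, 6),  |v_rel|² = 45
v_rel×d = (-3)·(15) − (6)·(-8) = 3
since m = R²·45 − 3²:  R² = (9 + 5436) / 45 = 121
R = √121 = 11  ⇒  r_B = 11 − 3 = 8

rB=8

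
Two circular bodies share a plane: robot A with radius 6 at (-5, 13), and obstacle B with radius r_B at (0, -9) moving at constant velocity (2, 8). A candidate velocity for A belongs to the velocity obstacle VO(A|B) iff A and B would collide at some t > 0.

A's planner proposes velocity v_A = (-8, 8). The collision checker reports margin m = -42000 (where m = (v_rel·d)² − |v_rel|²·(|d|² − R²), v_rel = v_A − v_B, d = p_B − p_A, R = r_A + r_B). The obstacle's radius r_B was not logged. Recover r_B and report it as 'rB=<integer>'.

m = -42000
d = (5, -22);  v_rel = (-10, 0),  |v_rel|² = 100
v_rel×d = (-10)·(-22) − (0)·(5) = 220
since m = R²·100 − 220²:  R² = (48400 + -42000) / 100 = 64
R = √64 = 8  ⇒  r_B = 8 − 6 = 2

rB=2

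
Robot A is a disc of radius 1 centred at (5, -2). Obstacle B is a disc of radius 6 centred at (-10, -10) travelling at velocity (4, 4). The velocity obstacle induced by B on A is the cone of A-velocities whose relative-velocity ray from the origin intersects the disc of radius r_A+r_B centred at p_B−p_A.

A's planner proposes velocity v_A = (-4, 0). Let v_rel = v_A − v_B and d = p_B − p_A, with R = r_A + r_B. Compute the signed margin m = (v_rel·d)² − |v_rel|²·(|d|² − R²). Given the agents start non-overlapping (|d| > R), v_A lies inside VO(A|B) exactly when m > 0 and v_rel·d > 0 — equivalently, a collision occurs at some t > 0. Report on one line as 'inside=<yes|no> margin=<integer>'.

d = (-15, -8),  |d|² = 289;  R = 1+6 = 7,  c = 289−7² = 240
v_rel = (-8, -4),  |v_rel|² = 80;  v_rel·d = (-8)·(-15) + (-4)·(-8) = 152
80·t² − 304·t + 240 = 0  ⇒  m = 152² − 80·240 = 3904
m = 3904 > 0,  v_rel·d = 152 > 0  ⇒  inside

inside=yes margin=3904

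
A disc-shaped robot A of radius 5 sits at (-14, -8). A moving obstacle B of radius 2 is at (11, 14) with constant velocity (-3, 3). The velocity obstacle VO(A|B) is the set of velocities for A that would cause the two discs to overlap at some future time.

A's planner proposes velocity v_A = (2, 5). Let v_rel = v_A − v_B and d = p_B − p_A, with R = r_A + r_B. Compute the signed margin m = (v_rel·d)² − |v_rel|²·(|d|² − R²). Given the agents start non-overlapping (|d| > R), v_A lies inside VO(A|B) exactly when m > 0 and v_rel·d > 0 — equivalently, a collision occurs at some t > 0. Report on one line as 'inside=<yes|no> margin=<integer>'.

d = (25, 22),  |d|² = 1109;  R = 5+2 = 7,  c = 1109−7² = 1060
v_rel = (5, 2),  |v_rel|² = 29;  v_rel·d = (5)·(25) + (2)·(22) = 169
29·t² − 338·t + 1060 = 0  ⇒  m = 169² − 29·1060 = -2179
m = -2179 < 0,  v_rel·d = 169 > 0  ⇒  outside

inside=no margin=-2179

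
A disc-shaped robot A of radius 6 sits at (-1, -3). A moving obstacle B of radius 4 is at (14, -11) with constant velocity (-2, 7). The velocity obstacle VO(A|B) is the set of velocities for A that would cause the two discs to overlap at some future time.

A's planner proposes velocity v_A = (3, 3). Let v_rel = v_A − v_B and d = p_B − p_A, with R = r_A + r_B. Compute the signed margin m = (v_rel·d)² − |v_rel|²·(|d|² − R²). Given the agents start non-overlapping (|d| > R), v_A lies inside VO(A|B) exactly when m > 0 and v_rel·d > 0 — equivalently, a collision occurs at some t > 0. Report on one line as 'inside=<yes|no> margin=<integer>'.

d = (15, -8),  |d|² = 289;  R = 6+4 = 10,  c = 289−10² = 189
v_rel = (5, -4),  |v_rel|² = 41;  v_rel·d = (5)·(15) + (-4)·(-8) = 107
41·t² − 214·t + 189 = 0  ⇒  m = 107² − 41·189 = 3700
m = 3700 > 0,  v_rel·d = 107 > 0  ⇒  inside

inside=yes margin=3700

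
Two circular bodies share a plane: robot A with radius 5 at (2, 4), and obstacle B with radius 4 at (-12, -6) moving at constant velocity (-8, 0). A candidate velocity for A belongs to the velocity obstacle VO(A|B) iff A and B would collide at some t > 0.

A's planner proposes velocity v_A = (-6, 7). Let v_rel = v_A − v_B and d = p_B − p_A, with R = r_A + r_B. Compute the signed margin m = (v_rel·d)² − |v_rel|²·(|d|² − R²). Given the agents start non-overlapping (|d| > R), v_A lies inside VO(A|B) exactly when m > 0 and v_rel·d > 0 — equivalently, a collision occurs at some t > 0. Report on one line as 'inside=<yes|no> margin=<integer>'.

d = (-14, -10),  |d|² = 296;  R = 5+4 = 9,  c = 296−9² = 215
v_rel = (2, 7),  |v_rel|² = 53;  v_rel·d = (2)·(-14) + (7)·(-10) = -98
53·t² + 196·t + 215 = 0  ⇒  m = (-98)² − 53·215 = -1791
m = -1791 < 0,  v_rel·d = -98 < 0  ⇒  outside

inside=no margin=-1791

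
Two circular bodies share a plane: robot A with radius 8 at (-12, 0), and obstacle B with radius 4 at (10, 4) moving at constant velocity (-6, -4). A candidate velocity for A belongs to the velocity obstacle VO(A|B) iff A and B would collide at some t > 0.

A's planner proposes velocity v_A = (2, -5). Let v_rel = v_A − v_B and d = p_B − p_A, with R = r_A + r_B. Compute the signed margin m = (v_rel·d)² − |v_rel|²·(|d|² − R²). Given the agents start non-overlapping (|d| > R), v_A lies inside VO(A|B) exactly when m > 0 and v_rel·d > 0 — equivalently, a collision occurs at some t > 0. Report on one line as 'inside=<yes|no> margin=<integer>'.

d = (22, 4),  |d|² = 500;  R = 8+4 = 12,  c = 500−12² = 356
v_rel = (8, -1),  |v_rel|² = 65;  v_rel·d = (8)·(22) + (-1)·(4) = 172
65·t² − 344·t + 356 = 0  ⇒  m = 172² − 65·356 = 6444
m = 6444 > 0,  v_rel·d = 172 > 0  ⇒  inside

inside=yes margin=6444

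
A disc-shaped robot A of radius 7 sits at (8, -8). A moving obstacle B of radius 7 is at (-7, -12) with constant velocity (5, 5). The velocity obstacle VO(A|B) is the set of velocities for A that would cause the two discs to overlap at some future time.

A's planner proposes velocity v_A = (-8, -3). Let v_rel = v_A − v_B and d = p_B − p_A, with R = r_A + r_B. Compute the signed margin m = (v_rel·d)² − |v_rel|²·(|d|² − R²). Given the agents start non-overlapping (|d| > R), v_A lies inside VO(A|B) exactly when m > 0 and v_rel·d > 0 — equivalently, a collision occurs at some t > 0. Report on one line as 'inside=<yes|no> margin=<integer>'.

d = (-15, -4),  |d|² = 241;  R = 7+7 = 14,  c = 241−14² = 45
v_rel = (-13, -8),  |v_rel|² = 233;  v_rel·d = (-13)·(-15) + (-8)·(-4) = 227
233·t² − 454·t + 45 = 0  ⇒  m = 227² − 233·45 = 41044
m = 41044 > 0,  v_rel·d = 227 > 0  ⇒  inside

inside=yes margin=41044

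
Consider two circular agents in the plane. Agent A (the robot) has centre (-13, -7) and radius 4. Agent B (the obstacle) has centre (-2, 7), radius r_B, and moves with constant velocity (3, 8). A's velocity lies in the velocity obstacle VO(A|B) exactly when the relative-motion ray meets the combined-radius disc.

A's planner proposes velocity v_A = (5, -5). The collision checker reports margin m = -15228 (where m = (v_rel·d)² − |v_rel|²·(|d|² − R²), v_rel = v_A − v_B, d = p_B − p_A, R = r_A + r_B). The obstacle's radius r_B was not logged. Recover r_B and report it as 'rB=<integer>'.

m = -15228
d = (11, 14);  v_rel = (2, -13),  |v_rel|² = 173
v_rel×d = (2)·(14) − (-13)·(11) = 171
since m = R²·173 − 171²:  R² = (29241 + -15228) / 173 = 81
R = √81 = 9  ⇒  r_B = 9 − 4 = 5

rB=5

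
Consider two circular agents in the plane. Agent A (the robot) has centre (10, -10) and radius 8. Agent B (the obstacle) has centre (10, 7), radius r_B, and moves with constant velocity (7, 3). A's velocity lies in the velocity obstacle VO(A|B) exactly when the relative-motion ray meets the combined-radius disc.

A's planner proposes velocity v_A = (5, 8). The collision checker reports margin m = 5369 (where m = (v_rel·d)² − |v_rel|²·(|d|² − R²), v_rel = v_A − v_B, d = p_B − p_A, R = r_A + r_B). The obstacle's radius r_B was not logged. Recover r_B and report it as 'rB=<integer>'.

m = 5369
d = (0, 17);  v_rel = (-2, 5),  |v_rel|² = 29
v_rel×d = (-2)·(17) − (5)·(0) = -34
since m = R²·29 − (-34)²:  R² = (1156 + 5369) / 29 = 225
R = √225 = 15  ⇒  r_B = 15 − 8 = 7

rB=7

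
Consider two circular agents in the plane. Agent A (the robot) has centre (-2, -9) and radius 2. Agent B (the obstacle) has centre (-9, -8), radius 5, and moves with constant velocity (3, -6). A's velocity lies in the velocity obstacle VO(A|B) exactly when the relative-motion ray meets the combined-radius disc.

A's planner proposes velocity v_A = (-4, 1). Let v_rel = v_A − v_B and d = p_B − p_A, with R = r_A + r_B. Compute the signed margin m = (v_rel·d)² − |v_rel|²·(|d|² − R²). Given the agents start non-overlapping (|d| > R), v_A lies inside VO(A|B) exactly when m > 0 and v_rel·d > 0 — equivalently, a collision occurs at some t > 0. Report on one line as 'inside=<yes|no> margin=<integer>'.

d = (-7, 1),  |d|² = 50;  R = 2+5 = 7,  c = 50−7² = 1
v_rel = (-7, 7),  |v_rel|² = 98;  v_rel·d = (-7)·(-7) + (7)·(1) = 56
98·t² − 112·t + 1 = 0  ⇒  m = 56² − 98·1 = 3038
m = 3038 > 0,  v_rel·d = 56 > 0  ⇒  inside

inside=yes margin=3038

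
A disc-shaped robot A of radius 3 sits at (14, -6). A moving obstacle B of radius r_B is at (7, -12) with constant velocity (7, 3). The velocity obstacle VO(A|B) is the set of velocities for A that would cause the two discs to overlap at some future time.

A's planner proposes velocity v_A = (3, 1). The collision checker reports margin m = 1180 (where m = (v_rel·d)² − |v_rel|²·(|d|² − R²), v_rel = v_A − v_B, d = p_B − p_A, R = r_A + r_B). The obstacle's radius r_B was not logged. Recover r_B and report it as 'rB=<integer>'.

m = 1180
d = (-7, -6);  v_rel = (-4, -2),  |v_rel|² = 20
v_rel×d = (-4)·(-6) − (-2)·(-7) = 10
since m = R²·20 − 10²:  R² = (100 + 1180) / 20 = 64
R = √64 = 8  ⇒  r_B = 8 − 3 = 5

rB=5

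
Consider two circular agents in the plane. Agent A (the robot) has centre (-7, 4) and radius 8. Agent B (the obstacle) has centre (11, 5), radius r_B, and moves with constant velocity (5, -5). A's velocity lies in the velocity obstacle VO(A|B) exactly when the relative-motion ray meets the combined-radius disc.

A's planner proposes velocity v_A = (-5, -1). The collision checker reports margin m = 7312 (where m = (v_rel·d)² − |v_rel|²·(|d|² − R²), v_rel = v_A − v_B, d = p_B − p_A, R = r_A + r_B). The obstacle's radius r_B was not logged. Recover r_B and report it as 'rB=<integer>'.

m = 7312
d = (18, 1);  v_rel = (-10, 4),  |v_rel|² = 116
v_rel×d = (-10)·(1) − (4)·(18) = -82
since m = R²·116 − (-82)²:  R² = (6724 + 7312) / 116 = 121
R = √121 = 11  ⇒  r_B = 11 − 8 = 3

rB=3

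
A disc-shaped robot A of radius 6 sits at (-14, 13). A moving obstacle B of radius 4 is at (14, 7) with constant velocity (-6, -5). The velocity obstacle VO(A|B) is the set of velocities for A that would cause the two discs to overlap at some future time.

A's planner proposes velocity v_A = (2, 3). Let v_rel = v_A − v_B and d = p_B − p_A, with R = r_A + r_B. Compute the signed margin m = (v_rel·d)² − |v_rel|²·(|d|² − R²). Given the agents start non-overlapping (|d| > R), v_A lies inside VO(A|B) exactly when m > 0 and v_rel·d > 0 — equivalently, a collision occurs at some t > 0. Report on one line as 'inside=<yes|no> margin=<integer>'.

d = (28, -6),  |d|² = 820;  R = 6+4 = 10,  c = 820−10² = 720
v_rel = (8, 8),  |v_rel|² = 128;  v_rel·d = (8)·(28) + (8)·(-6) = 176
128·t² − 352·t + 720 = 0  ⇒  m = 176² − 128·720 = -61184
m = -61184 < 0,  v_rel·d = 176 > 0  ⇒  outside

inside=no margin=-61184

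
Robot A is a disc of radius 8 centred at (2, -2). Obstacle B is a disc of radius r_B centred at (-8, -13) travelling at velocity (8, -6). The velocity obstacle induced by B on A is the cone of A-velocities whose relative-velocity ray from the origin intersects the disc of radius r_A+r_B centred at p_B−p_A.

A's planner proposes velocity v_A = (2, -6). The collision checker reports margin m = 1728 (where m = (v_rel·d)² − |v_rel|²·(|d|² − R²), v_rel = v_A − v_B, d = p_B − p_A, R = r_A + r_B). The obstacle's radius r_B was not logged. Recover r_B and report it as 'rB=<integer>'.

m = 1728
d = (-10, -11);  v_rel = (-6, 0),  |v_rel|² = 36
v_rel×d = (-6)·(-11) − (0)·(-10) = 66
since m = R²·36 − 66²:  R² = (4356 + 1728) / 36 = 169
R = √169 = 13  ⇒  r_B = 13 − 8 = 5

rB=5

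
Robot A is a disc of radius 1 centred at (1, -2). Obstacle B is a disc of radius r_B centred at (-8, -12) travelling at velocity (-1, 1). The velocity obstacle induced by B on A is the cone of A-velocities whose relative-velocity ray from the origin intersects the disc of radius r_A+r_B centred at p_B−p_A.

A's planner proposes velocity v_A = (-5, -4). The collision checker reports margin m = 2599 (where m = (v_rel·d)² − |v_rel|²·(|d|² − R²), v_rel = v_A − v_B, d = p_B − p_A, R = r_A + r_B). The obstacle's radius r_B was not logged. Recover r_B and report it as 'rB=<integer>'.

m = 2599
d = (-9, -10);  v_rel = (-4, -5),  |v_rel|² = 41
v_rel×d = (-4)·(-10) − (-5)·(-9) = -5
since m = R²·41 − (-5)²:  R² = (25 + 2599) / 41 = 64
R = √64 = 8  ⇒  r_B = 8 − 1 = 7

rB=7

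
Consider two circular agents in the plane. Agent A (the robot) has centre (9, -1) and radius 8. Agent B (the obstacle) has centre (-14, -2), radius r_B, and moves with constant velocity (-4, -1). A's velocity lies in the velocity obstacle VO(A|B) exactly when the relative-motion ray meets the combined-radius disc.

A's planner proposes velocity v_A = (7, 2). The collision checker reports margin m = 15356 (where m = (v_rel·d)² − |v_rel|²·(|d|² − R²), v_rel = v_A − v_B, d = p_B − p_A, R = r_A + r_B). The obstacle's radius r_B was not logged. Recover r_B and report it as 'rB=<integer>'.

m = 15356
d = (-23, -1);  v_rel = (11, 3),  |v_rel|² = 130
v_rel×d = (11)·(-1) − (3)·(-23) = 58
since m = R²·130 − 58²:  R² = (3364 + 15356) / 130 = 144
R = √144 = 12  ⇒  r_B = 12 − 8 = 4

rB=4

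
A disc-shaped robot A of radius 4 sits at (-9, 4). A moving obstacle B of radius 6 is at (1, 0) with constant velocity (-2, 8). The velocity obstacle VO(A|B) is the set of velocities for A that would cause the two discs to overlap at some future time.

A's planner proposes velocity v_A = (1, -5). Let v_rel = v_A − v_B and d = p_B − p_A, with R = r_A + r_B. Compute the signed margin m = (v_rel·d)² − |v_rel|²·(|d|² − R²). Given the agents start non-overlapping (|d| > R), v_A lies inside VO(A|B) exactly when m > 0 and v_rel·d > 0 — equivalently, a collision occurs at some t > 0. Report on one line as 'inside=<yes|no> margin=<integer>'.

d = (10, -4),  |d|² = 116;  R = 4+6 = 10,  c = 116−10² = 16
v_rel = (3, -13),  |v_rel|² = 178;  v_rel·d = (3)·(10) + (-13)·(-4) = 82
178·t² − 164·t + 16 = 0  ⇒  m = 82² − 178·16 = 3876
m = 3876 > 0,  v_rel·d = 82 > 0  ⇒  inside

inside=yes margin=3876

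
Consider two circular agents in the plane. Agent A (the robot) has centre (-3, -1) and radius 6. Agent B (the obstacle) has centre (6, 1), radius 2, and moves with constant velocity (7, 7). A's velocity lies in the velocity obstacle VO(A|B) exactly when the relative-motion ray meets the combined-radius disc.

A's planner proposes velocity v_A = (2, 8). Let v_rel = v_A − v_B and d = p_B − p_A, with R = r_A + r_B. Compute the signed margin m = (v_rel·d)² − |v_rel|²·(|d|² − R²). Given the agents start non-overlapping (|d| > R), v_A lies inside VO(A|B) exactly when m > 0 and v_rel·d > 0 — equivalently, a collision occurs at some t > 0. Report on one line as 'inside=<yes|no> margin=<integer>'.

d = (9, 2),  |d|² = 85;  R = 6+2 = 8,  c = 85−8² = 21
v_rel = (-5, 1),  |v_rel|² = 26;  v_rel·d = (-5)·(9) + (1)·(2) = -43
26·t² + 86·t + 21 = 0  ⇒  m = (-43)² − 26·21 = 1303
m = 1303 > 0,  v_rel·d = -43 < 0  ⇒  outside

inside=no margin=1303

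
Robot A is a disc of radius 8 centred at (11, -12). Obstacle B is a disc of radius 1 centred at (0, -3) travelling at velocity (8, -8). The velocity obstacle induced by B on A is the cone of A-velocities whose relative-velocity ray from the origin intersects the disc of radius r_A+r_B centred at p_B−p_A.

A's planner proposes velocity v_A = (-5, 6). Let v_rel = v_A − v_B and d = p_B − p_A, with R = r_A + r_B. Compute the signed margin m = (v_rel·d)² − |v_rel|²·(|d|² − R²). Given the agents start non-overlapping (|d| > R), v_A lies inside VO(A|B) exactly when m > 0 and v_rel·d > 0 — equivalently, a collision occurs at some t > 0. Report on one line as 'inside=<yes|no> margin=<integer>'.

d = (-11, 9),  |d|² = 202;  R = 8+1 = 9,  c = 202−9² = 121
v_rel = (-13, 14),  |v_rel|² = 365;  v_rel·d = (-13)·(-11) + (14)·(9) = 269
365·t² − 538·t + 121 = 0  ⇒  m = 269² − 365·121 = 28196
m = 28196 > 0,  v_rel·d = 269 > 0  ⇒  inside

inside=yes margin=28196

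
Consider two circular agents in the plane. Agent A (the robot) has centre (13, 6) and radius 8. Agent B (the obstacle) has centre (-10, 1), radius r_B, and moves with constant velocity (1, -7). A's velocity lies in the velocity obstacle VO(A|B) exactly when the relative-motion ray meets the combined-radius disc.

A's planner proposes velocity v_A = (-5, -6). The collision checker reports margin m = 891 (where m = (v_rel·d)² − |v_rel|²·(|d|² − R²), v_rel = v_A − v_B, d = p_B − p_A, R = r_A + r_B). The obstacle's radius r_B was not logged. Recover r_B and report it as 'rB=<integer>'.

m = 891
d = (-23, -5);  v_rel = (-6, 1),  |v_rel|² = 37
v_rel×d = (-6)·(-5) − (1)·(-23) = 53
since m = R²·37 − 53²:  R² = (2809 + 891) / 37 = 100
R = √100 = 10  ⇒  r_B = 10 − 8 = 2

rB=2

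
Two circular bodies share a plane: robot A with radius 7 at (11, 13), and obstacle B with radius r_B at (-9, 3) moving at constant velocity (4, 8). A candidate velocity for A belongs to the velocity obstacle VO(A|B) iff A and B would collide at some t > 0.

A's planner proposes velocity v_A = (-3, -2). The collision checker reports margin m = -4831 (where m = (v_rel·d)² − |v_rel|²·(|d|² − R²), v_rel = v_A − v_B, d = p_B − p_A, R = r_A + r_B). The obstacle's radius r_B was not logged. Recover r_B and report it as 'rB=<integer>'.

m = -4831
d = (-20, -10);  v_rel = (-7, -10),  |v_rel|² = 149
v_rel×d = (-7)·(-10) − (-10)·(-20) = -130
since m = R²·149 − (-130)²:  R² = (16900 + -4831) / 149 = 81
R = √81 = 9  ⇒  r_B = 9 − 7 = 2

rB=2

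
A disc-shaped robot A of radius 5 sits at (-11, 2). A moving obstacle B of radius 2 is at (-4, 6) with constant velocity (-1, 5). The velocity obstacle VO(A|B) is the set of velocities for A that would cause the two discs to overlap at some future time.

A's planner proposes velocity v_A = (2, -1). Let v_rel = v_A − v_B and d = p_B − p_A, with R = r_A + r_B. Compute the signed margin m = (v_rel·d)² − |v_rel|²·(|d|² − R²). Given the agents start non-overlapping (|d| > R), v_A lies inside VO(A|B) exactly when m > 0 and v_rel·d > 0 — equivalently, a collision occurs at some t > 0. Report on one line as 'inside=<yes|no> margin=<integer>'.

d = (7, 4),  |d|² = 65;  R = 5+2 = 7,  c = 65−7² = 16
v_rel = (3, -6),  |v_rel|² = 45;  v_rel·d = (3)·(7) + (-6)·(4) = -3
45·t² + 6·t + 16 = 0  ⇒  m = (-3)² − 45·16 = -711
m = -711 < 0,  v_rel·d = -3 < 0  ⇒  outside

inside=no margin=-711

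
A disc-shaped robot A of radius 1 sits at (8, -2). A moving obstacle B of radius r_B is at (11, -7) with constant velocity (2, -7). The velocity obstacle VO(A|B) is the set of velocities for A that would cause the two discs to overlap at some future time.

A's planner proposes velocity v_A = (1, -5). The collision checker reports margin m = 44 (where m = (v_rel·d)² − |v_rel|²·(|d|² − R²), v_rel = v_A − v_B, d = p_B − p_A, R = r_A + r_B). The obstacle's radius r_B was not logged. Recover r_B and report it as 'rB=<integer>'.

m = 44
d = (3, -5);  v_rel = (-1, 2),  |v_rel|² = 5
v_rel×d = (-1)·(-5) − (2)·(3) = -1
since m = R²·5 − (-1)²:  R² = (1 + 44) / 5 = 9
R = √9 = 3  ⇒  r_B = 3 − 1 = 2

rB=2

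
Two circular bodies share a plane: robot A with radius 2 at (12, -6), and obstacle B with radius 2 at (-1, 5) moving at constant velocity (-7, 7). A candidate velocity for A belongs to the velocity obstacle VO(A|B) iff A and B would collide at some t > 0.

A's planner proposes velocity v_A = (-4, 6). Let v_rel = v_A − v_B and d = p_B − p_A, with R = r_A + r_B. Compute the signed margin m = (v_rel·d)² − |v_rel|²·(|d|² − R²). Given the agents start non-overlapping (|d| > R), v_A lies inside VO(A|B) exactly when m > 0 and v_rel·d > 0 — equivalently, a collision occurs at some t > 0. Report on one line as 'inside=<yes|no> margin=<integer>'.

d = (-13, 11),  |d|² = 290;  R = 2+2 = 4,  c = 290−4² = 274
v_rel = (3, -1),  |v_rel|² = 10;  v_rel·d = (3)·(-13) + (-1)·(11) = -50
10·t² + 100·t + 274 = 0  ⇒  m = (-50)² − 10·274 = -240
m = -240 < 0,  v_rel·d = -50 < 0  ⇒  outside

inside=no margin=-240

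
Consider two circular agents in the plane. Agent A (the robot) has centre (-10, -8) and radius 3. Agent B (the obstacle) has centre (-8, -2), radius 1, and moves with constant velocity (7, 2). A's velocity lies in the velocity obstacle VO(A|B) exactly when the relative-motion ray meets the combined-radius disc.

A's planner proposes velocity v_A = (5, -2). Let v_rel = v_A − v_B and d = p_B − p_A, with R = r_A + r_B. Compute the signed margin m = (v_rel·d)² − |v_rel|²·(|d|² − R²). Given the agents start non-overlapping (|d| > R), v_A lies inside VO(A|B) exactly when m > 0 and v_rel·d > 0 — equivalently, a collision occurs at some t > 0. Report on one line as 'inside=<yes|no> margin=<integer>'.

d = (2, 6),  |d|² = 40;  R = 3+1 = 4,  c = 40−4² = 24
v_rel = (-2, -4),  |v_rel|² = 20;  v_rel·d = (-2)·(2) + (-4)·(6) = -28
20·t² + 56·t + 24 = 0  ⇒  m = (-28)² − 20·24 = 304
m = 304 > 0,  v_rel·d = -28 < 0  ⇒  outside

inside=no margin=304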